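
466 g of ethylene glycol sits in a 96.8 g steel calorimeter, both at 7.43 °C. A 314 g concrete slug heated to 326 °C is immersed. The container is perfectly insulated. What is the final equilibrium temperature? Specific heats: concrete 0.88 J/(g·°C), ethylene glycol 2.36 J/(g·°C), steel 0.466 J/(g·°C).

T_f ≈ 69.4 °C

Heat gained plus heat lost sum to zero:
314×0.88×(T − 326) + 466×2.36×(T − 7.43) + 96.8×0.466×(T − 7.43) = 0
276.32(T − 326) + 1099.8(T − 7.43) + 45.11(T − 7.43) = 0
(276.32 + 1099.8 + 45.11) T = 276.32×326 + 1099.8×7.43 + 45.11×7.43
T = 98587/1421.2 ≈ 69.37 °C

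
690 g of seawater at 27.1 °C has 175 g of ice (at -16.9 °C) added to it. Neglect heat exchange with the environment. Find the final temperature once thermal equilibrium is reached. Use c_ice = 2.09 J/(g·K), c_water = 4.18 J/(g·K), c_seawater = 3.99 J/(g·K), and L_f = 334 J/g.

T_f ≈ 2.9 °C

Let T be the final temperature. ΣQ_i = 0:
ice -16.9→0 °C: 175·2.09·16.9 = 6181.2
  melt ice: 175·334 = 58450
  meltwater 0→T: 175·4.18·T = 731.5 T
  seawater: 2753.1(T − 27.1)
3484.6 T = 74609 − 64631 = 9977.8
T ≈ 2.86 °C. Since T > 0 °C, the all-ice-melts assumption holds.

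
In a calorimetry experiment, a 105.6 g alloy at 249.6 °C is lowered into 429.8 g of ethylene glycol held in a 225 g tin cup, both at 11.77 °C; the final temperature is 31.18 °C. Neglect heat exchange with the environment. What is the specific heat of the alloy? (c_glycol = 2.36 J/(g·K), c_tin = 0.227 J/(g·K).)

c ≈ 0.897 J/(g·K)

Conservation of energy gives ΣQ = 0:
105.6·c·(31.18 − 249.6) + 429.8·2.36·(31.18 − 11.77) + 225·0.227·(31.18 − 11.77) = 0
-23065 c = -20679
c = -20679/-23065 ≈ 0.8966 J/(g·K)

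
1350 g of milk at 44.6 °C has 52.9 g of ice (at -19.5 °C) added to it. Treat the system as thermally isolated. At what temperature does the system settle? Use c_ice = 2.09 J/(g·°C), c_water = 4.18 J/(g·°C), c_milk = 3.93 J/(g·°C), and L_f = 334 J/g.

T_f ≈ 39.2 °C

Setting the total heat transfer to zero:
ice -19.5→0 °C: 52.9×2.09×19.5 = 2155.9
  melt ice: 52.9×334 = 17669
  warm the meltwater: 221.12 T
  milk cools: 1350×3.93×(T − 44.6) = 5305.5(T − 44.6)
5526.6 T = 236625 − 19825 = 216801
T ≈ 39.23 °C — above 0 °C, consistent with complete melting.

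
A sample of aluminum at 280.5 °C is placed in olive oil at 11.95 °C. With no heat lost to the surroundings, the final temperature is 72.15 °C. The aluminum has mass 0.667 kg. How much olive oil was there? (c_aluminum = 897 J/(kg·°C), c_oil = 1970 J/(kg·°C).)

m ≈ 1.05 kg

|Q_aluminum| = |Q_oil|:
0.667·897·(280.5 − 72.15) = m·1970·(72.15 − 11.95)
118594 m = 124656  ⇒  m ≈ 1.051 kg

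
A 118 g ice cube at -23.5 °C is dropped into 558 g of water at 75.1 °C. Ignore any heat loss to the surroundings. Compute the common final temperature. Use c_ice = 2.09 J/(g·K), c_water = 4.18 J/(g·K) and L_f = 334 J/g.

Taking heat into each body as positive, Σ m c ΔT = 0:
warm ice to 0 °C: 118·2.09·(0 − (-23.5)) = 5795.6; fusion: m_ice L_f = 118·334 = 39412; warm the meltwater: 493.24 T; water: 2332.4(T − 75.1)
2825.7 T = 175166 − 45208 = 129959
T ≈ 45.99 °C — above 0 °C, consistent with complete melting.

T_f ≈ 46.0 °C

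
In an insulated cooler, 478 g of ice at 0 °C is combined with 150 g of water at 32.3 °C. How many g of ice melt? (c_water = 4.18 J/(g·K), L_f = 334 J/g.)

m_melted ≈ 60.6 g

Cooling the water to 0 °C releases 150×4.18×32.3 = 20252 J.
Fully melting the ice requires m_ice L_f = 478×334 = 159652 J.
That's not enough to melt it all — equilibrium is at 0 °C with ice remaining.
m_melt = 20252 / L_f = 60.64 g.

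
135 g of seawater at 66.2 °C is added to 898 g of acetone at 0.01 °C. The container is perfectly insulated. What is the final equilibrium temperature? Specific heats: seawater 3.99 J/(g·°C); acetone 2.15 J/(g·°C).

Heat gained plus heat lost sum to zero:
135·3.99·(T − 66.2) + 898·2.15·(T − 0.01) = 0
538.65(T − 66.2) + 1930.7(T − 0.01) = 0
2469.3 T = 35678
T ≈ 14.45 °C

T_f ≈ 14.4 °C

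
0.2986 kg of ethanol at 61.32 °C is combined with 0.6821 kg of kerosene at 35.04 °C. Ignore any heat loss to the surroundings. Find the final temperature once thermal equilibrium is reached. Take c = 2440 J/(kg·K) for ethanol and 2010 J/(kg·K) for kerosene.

T_f ≈ 44.2 °C

Conservation of energy gives ΣQ = 0:
0.2986*2440*(T − 61.32) + 0.6821*2010*(T − 35.04) = 0
728.58(T − 61.32) + 1371(T − 35.04) = 0
2099.6 T = 92717
T ≈ 44.16 °C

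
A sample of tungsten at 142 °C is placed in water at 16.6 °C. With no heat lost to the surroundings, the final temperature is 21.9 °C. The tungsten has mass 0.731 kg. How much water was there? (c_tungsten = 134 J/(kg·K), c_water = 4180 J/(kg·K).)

Let T be the final temperature. ΣQ_i = 0:
0.731×134×(21.9 − 142) + m×4180×(21.9 − 16.6) = 0
22154 m = 11764
m = 11764/22154 ≈ 0.531 kg

m ≈ 0.531 kg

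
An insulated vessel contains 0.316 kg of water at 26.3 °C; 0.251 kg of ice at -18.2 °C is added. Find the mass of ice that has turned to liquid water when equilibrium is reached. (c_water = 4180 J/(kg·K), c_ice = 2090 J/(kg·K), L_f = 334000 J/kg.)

Cooling the water to 0 °C releases 0.316·4180·26.3 = 34739 J.
Of that, 0.251·2090·18.2 = 9547.5 J goes to bring the ice to 0 °C, leaving 25192 J.
Fully melting the ice requires m_ice L_f = 0.251·334000 = 83834 J.
25192 J < 83834 J, so only part of the ice melts and the system sits at 0 °C.
m_melted·334000 = 25192  ⇒  m_melted ≈ 0.07542 kg.

m_melted ≈ 0.0754 kg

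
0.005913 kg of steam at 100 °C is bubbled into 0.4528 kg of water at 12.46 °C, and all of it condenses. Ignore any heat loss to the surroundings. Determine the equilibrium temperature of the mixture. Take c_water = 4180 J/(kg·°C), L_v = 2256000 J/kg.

T_f ≈ 20.5 °C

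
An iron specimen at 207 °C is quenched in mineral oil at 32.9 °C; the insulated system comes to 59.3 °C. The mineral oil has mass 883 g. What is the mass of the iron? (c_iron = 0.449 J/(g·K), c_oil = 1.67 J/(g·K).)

m ≈ 587 g

Taking heat into each body as positive, Σ m c ΔT = 0:
m·0.449·(59.3 − 207) + 883·1.67·(59.3 − 32.9) = 0
-66.32 m = -38930
m = -38930/-66.32 ≈ 587 g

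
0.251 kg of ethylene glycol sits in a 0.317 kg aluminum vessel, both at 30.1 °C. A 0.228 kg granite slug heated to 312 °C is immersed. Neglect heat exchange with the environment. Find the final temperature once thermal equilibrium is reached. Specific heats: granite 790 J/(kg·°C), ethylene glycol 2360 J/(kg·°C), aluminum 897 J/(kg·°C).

T_f ≈ 78.1 °C

Setting the total heat transfer to zero:
0.228*790*(T − 312) + 0.251*2360*(T − 30.1) + 0.317*897*(T − 30.1) = 0
180.12(T − 312) + 592.36(T − 30.1) + 284.35(T − 30.1) = 0
1056.8 T = 82586
T = 82586/1056.8 ≈ 78.15 °C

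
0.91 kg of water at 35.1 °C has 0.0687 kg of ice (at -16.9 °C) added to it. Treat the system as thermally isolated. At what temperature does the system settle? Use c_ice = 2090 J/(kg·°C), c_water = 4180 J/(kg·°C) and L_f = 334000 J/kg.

T_f ≈ 26.4 °C

Energy balance with sensible and latent terms:
warm ice to 0 °C: 0.0687×2090×(0 − (-16.9)) = 2426.6; fusion: m_ice L_f = 0.0687×334000 = 22946; meltwater 0→T: 0.0687×4180×T = 287.17 T; water cools: 0.91×4180×(T − 35.1) = 3803.8(T − 35.1)
4091 T = 133513 − 25372 = 108141
T ≈ 26.43 °C — above 0 °C, consistent with complete melting.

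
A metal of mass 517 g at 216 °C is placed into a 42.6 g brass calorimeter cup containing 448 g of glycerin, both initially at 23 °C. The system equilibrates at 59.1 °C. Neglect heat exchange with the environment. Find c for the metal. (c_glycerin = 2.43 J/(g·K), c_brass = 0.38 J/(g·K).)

Taking heat into each body as positive, Σ m c ΔT = 0:
517×c×(59.1 − 216) + 448×2.43×(59.1 − 23) + 42.6×0.38×(59.1 − 23) = 0
-81117 c = -39884
c = -39884/-81117 ≈ 0.4917 J/(g·K)

c ≈ 0.492 J/(g·K)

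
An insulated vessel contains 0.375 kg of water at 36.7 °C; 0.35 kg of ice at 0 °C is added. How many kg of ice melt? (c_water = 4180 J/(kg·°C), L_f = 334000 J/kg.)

m_melted ≈ 0.172 kg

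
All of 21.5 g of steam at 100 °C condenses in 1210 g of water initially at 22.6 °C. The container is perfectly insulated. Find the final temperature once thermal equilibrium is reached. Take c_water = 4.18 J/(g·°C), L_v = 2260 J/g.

T_f ≈ 33.4 °C

Sum of m c ΔT and latent-heat terms is zero:
steam→water at 100 °C releases m L_v = 21.5×2260 = 48590; condensate cools 100→T: 21.5×4.18×(T − 100) = 89.87(T − 100); water warms: 1210×4.18×(T − 22.6) = 5057.8(T − 22.6)
5147.7 T = 48590 + 8987 + 114306 = 171883
T ≈ 33.39 °C, under the boiling point, so the assumption holds.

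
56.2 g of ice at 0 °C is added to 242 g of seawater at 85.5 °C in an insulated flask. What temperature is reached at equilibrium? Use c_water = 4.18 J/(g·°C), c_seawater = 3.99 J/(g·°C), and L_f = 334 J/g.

T_f ≈ 53.1 °C

Net heat exchanged in the isolated system is zero:
latent heat to melt: 56.2×334 = 18771
  warm the meltwater: 234.92 T
  seawater cools: 242×3.99×(T − 85.5) = 965.58(T − 85.5)
1200.5 T = 82557 − 18771 = 63786
T ≈ 53.13 °C. Since T > 0 °C, the all-ice-melts assumption holds.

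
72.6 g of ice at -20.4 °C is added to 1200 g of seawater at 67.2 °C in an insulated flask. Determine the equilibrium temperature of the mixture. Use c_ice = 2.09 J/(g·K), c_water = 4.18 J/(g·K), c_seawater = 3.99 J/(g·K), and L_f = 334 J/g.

T_f ≈ 57.8 °C

Setting the total heat transfer to zero:
warm ice to 0 °C: 72.6·2.09·(0 − (-20.4)) = 3095.4
  latent heat to melt: 72.6·334 = 24248
  meltwater 0→T: 72.6·4.18·T = 303.47 T
  seawater: 4788(T − 67.2)
5091.5 T = 321754 − 27344 = 294410
T ≈ 57.82 °C (positive, so assuming full melt was valid).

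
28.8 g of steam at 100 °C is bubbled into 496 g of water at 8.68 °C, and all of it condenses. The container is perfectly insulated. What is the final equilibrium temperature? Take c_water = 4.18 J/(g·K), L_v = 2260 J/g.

T_f ≈ 43.4 °C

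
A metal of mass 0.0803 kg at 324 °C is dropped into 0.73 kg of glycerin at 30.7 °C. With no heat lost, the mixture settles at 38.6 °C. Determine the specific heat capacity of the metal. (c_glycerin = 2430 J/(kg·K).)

c ≈ 611 J/(kg·K)

m_s c (T_s − T_f) = m_glycerin c_glycerin (T_f − T_0):
0.0803×c×(324 − 38.6) = 0.73×2430×(38.6 − 30.7)
22.92 c = 14014  ⇒  c ≈ 611.5 J/(kg·K)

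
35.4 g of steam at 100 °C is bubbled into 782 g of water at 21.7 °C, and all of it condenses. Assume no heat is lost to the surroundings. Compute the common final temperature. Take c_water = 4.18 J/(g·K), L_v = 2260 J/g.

T_f ≈ 48.5 °C

Heat gained plus heat lost sum to zero:
condense steam: −35.4×2260 = −80004; condensed water 100 °C→T: 147.97(T − 100); original water: 3268.8(T − 21.7)
3416.7 T = 80004 + 14797 + 70932 = 165733
T ≈ 48.51 °C — below 100 °C, confirming all the steam condensed.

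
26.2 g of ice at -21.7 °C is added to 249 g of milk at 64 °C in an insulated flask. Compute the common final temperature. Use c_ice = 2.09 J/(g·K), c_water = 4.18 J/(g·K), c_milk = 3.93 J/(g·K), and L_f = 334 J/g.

Energy balance with sensible and latent terms:
warm ice to 0 °C: 26.2×2.09×(0 − (-21.7)) = 1188.2
  latent heat to melt: 26.2×334 = 8750.8
  meltwater 0→T: 26.2×4.18×T = 109.52 T
  milk cools: 249×3.93×(T − 64) = 978.57(T − 64)
1088.1 T = 62628 − 9939 = 52689
T ≈ 48.42 °C (positive, so assuming full melt was valid).

T_f ≈ 48.4 °C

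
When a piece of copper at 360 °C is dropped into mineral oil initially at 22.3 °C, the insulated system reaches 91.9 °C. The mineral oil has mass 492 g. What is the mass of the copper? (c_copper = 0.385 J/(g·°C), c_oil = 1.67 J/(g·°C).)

m ≈ 554 g

Heat lost by the copper = heat gained by the oil:
m·0.385·(360 − 91.9) = 492·1.67·(91.9 − 22.3)
103.22 m = 57186  ⇒  m ≈ 554 g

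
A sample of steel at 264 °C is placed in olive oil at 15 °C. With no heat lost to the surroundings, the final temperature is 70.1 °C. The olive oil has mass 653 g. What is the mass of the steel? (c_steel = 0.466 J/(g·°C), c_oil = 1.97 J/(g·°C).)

|Q_steel| = |Q_oil|:
m×0.466×(264 − 70.1) = 653×1.97×(70.1 − 15)
90.36 m = 70881  ⇒  m ≈ 784.5 g

m ≈ 784 g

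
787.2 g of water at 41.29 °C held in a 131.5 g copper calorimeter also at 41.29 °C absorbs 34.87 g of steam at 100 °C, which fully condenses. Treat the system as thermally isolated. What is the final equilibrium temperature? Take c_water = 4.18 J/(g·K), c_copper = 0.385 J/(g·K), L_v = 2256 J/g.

Taking heat into each body as positive, Σ m c ΔT = 0:
latent heat released on condensation: 34.87·2256 = 78667
  condensate cools 100→T: 34.87·4.18·(T − 100) = 145.76(T − 100)
  original water: 3290.5(T − 41.29)
  cup: 50.63(T − 41.29)
3486.9 T = 78667 + 14576 + 137955 = 231197
T ≈ 66.30 °C (< 100 °C, so full condensation is consistent).

T_f ≈ 66.3 °C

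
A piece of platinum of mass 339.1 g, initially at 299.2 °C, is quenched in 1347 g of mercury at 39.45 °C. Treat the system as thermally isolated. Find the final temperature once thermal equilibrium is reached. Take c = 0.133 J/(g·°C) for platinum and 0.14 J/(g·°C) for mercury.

T_f ≈ 89.6 °C

Set heat shed by the hot body equal to heat absorbed by the cold body:
339.1*0.133*(299.2 − T) = 1347*0.14*(T − 39.45)
45.1(299.2 − T) = 188.58(T − 39.45)
233.68 T = 20933  ⇒  T ≈ 89.58 °C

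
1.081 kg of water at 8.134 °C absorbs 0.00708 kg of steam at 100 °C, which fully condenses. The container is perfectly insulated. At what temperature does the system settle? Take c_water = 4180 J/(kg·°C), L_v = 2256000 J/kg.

Heat gained plus heat lost sum to zero:
latent heat released on condensation: 0.00708×2256000 = 15972
  condensate cools 100→T: 0.00708×4180×(T − 100) = 29.59(T − 100)
  original water: 4518.6(T − 8.134)
4548.2 T = 15972 + 2959.4 + 36754 = 55686
T ≈ 12.24 °C, under the boiling point, so the assumption holds.

T_f ≈ 12.2 °C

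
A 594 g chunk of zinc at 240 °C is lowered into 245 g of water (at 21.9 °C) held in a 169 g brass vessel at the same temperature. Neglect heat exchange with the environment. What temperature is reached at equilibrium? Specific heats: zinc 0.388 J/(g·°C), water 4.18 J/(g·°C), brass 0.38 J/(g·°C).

T_f ≈ 60.0 °C

Taking heat into each body as positive, Σ m c ΔT = 0:
594·0.388·(T − 240) + 245·4.18·(T − 21.9) + 169·0.38·(T − 21.9) = 0
230.47(T − 240) + 1024.1(T − 21.9) + 64.22(T − 21.9) = 0
1318.8 T = 79147
T = 79147/1318.8 ≈ 60.02 °C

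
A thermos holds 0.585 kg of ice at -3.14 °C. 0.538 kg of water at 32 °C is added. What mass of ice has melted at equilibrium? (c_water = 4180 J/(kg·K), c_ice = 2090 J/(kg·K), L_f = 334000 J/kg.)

m_melted ≈ 0.204 kg

Cooling the water to 0 °C releases 0.538×4180×32 = 71963 J.
Of that, 0.585×2090×3.14 = 3839.1 J goes to bring the ice to 0 °C, leaving 68124 J.
To melt every bit of ice: 0.585×334000 = 195390 J.
That's not enough to melt it all — equilibrium is at 0 °C with ice remaining.
Mass melted = 68124/334000 ≈ 0.204 kg.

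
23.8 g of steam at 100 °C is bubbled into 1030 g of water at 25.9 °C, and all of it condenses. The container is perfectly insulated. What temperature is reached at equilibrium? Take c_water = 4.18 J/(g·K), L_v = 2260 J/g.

Let T be the final temperature. ΣQ_i = 0:
steam→water at 100 °C releases m L_v = 23.8·2260 = 53788; condensed water 100 °C→T: 99.48(T − 100); original water: 4305.4(T − 25.9)
4404.9 T = 53788 + 9948.4 + 111510 = 175246
T ≈ 39.78 °C — below 100 °C, confirming all the steam condensed.

T_f ≈ 39.8 °C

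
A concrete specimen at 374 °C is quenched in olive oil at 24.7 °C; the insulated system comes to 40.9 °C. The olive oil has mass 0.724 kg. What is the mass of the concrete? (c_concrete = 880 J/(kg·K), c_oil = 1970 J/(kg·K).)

m ≈ 0.0788 kg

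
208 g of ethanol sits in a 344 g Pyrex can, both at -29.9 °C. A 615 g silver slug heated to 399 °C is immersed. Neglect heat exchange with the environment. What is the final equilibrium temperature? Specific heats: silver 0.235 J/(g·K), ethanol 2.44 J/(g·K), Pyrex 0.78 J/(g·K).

Setting the total heat transfer to zero:
615·0.235·(T − 399) + 208·2.44·(T − (-29.9)) + 344·0.78·(T − (-29.9)) = 0
144.53(T − 399) + 507.52(T − (-29.9)) + 268.32(T − (-29.9)) = 0
920.37 T = 34468
T ≈ 37.45 °C

T_f ≈ 37.5 °C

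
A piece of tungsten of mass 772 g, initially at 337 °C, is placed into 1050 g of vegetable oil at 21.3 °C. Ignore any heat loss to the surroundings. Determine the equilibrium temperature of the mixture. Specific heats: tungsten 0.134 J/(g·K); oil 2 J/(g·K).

T_f ≈ 36.1 °C

Setting the total heat transfer to zero:
772·0.134·(T − 337) + 1050·2·(T − 21.3) = 0
(103.45 + 2100) T = 103.45·337 + 2100·21.3
T = 79592/2203.4 ≈ 36.12 °C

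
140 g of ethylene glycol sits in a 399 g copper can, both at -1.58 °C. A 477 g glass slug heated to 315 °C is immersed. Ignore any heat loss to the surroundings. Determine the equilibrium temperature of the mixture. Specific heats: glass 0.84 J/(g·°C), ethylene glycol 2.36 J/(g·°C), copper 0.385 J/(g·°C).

Taking heat into each body as positive, Σ m c ΔT = 0:
477·0.84·(T − 315) + 140·2.36·(T − (-1.58)) + 399·0.385·(T − (-1.58)) = 0
884.69 T = 125449
T = 125449/884.69 ≈ 141.80 °C

T_f ≈ 141.8 °C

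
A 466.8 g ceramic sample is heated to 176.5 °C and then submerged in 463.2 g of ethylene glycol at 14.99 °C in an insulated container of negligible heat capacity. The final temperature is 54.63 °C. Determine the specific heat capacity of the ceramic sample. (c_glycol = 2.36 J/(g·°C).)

Heat lost by the ceramic sample = heat gained by the glycol:
466.8·c·(176.5 − 54.63) = 463.2·2.36·(54.63 − 14.99)
56889 c = 43333  ⇒  c ≈ 0.7617 J/(g·°C)

c ≈ 0.762 J/(g·°C)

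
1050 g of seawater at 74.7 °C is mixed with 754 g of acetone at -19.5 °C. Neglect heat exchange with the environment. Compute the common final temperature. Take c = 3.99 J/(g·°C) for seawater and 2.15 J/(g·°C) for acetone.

Set heat shed by the hot body equal to heat absorbed by the cold body:
1050×3.99×(74.7 − T) = 754×2.15×(T − (-19.5))
4189.5(74.7 − T) = 1621.1(T − (-19.5))
5810.6 T = 281344  ⇒  T ≈ 48.42 °C

T_f ≈ 48.4 °C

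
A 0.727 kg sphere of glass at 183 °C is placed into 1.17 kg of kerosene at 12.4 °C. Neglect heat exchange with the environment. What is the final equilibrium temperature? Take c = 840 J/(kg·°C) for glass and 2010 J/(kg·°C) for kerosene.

T_f ≈ 47.6 °C

Set heat shed by the hot body equal to heat absorbed by the cold body:
0.727*840*(183 − T) = 1.17*2010*(T − 12.4)
610.68(183 − T) = 2351.7(T − 12.4)
2962.4 T = 140916  ⇒  T ≈ 47.57 °C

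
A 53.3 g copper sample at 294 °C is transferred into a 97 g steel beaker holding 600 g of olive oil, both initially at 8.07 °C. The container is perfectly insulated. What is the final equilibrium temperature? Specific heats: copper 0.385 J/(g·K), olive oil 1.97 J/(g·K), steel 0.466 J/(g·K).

T_f ≈ 12.8 °C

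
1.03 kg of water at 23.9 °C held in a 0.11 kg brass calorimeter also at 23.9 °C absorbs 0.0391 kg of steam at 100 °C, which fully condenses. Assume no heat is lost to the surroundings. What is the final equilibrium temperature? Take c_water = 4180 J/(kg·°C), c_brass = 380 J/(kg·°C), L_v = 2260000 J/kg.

T_f ≈ 46.2 °C

Energy conservation, ΣQ = 0:
condense steam: −0.0391×2260000 = −88366
  condensed water 100 °C→T: 163.44(T − 100)
  water warms: 1.03×4180×(T − 23.9) = 4305.4(T − 23.9)
  cup: 41.8(T − 23.9)
4510.6 T = 88366 + 16344 + 103898 = 208608
T ≈ 46.25 °C — below 100 °C, confirming all the steam condensed.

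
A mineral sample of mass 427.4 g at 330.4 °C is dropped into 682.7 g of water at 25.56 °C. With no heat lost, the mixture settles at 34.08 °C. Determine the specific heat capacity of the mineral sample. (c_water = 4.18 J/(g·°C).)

c ≈ 0.192 J/(g·°C)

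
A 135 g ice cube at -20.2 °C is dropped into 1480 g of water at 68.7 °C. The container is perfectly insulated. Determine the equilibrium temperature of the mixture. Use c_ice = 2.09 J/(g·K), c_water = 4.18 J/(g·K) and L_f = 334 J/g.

T_f ≈ 55.4 °C

Taking heat into each body as positive, Σ m c ΔT = 0:
warm ice to 0 °C: 135×2.09×(0 − (-20.2)) = 5699.4; latent heat to melt: 135×334 = 45090; warm the meltwater: 564.3 T; water cools: 1480×4.18×(T − 68.7) = 6186.4(T − 68.7)
6750.7 T = 425006 − 50789 = 374216
T ≈ 55.43 °C — above 0 °C, consistent with complete melting.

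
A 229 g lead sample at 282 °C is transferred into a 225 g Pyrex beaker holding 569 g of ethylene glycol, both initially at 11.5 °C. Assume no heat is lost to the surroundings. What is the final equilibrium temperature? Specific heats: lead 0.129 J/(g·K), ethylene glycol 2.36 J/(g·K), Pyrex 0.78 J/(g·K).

T_f ≈ 16.7 °C

Energy conservation, ΣQ = 0:
229·0.129·(T − 282) + 569·2.36·(T − 11.5) + 225·0.78·(T − 11.5) = 0
29.54(T − 282) + 1342.8(T − 11.5) + 175.5(T − 11.5) = 0
(29.54 + 1342.8 + 175.5) T = 29.54·282 + 1342.8·11.5 + 175.5·11.5
T ≈ 16.66 °C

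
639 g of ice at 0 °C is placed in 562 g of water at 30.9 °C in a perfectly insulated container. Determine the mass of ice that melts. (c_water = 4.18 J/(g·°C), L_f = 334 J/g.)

m_melted ≈ 217 g

Heat available from the water dropping to 0 °C: 562×4.18×30.9 = 72589 J.
To melt every bit of ice: 639×334 = 213426 J.
Since 72589 < 213426 J, not all the ice melts; equilibrium is at 0 °C.
m_melted×334 = 72589  ⇒  m_melted ≈ 217.3 g.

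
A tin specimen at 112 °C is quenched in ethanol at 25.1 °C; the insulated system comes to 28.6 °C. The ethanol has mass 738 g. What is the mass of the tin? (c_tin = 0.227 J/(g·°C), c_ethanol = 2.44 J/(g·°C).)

m ≈ 333 g

Let T be the final temperature. ΣQ_i = 0:
m·0.227·(28.6 − 112) + 738·2.44·(28.6 − 25.1) = 0
-18.93 m = -6302.5
m = -6302.5/-18.93 ≈ 332.9 g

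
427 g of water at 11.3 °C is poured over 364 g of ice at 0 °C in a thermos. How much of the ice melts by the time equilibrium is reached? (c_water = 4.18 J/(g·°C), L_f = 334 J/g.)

m_melted ≈ 60.4 g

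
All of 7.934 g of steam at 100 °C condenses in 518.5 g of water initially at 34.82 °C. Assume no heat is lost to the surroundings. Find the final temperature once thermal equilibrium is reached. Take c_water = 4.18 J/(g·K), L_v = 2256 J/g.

T_f ≈ 43.9 °C

Setting the total heat transfer to zero:
condense steam: −7.934×2256 = −17899; condensate cools 100→T: 7.934×4.18×(T − 100) = 33.16(T − 100); water warms: 518.5×4.18×(T − 34.82) = 2167.3(T − 34.82)
2200.5 T = 17899 + 3316.4 + 75466 = 96682
T ≈ 43.94 °C, under the boiling point, so the assumption holds.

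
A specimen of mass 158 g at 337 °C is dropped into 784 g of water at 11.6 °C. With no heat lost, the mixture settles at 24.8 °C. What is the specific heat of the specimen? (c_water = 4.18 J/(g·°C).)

Setting the total heat transfer to zero:
158·c·(24.8 − 337) + 784·4.18·(24.8 − 11.6) = 0
-49328 c = -43258
c = -43258/-49328 ≈ 0.877 J/(g·°C)

c ≈ 0.877 J/(g·°C)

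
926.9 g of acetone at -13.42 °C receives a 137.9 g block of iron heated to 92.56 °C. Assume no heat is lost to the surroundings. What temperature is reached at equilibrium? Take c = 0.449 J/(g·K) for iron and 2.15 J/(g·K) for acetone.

T_f ≈ -10.2 °C

With ΣQ=0 the equilibrium temperature is the m·c-weighted mean:
T_f = (61.92*92.56 + 1992.8*(-13.42)) / (61.92 + 1992.8)
    = -21013 / 2054.8 ≈ -10.23 °C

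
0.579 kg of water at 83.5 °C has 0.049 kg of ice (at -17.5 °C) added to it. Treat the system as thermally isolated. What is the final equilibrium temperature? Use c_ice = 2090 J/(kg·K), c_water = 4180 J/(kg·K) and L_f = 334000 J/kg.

T_f ≈ 70.1 °C

Taking heat into each body as positive, Σ m c ΔT = 0:
warm ice to 0 °C: 0.049·2090·(0 − (-17.5)) = 1792.2; melt ice: 0.049·334000 = 16366; warm the meltwater: 204.82 T; water: 2420.2(T − 83.5)
2625 T = 202088 − 18158 = 183930
T ≈ 70.07 °C (positive, so assuming full melt was valid).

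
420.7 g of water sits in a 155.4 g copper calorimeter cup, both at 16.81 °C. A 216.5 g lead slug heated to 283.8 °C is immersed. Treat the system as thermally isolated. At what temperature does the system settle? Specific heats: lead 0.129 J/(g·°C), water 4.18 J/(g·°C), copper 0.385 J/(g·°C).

Setting the total heat transfer to zero:
216.5×0.129×(T − 283.8) + 420.7×4.18×(T − 16.81) + 155.4×0.385×(T − 16.81) = 0
1846.3 T = 38493
T = 38493/1846.3 ≈ 20.85 °C

T_f ≈ 20.8 °C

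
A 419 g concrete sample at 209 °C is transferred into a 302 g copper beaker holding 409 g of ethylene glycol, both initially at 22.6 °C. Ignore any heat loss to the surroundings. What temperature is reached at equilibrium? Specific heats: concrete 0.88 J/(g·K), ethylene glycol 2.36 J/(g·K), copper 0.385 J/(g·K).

T_f ≈ 70.0 °C

Net heat exchanged in the isolated system is zero:
419·0.88·(T − 209) + 409·2.36·(T − 22.6) + 302·0.385·(T − 22.6) = 0
368.72(T − 209) + 965.24(T − 22.6) + 116.27(T − 22.6) = 0
(368.72 + 965.24 + 116.27) T = 368.72·209 + 965.24·22.6 + 116.27·22.6
T = 101505/1450.2 ≈ 69.99 °C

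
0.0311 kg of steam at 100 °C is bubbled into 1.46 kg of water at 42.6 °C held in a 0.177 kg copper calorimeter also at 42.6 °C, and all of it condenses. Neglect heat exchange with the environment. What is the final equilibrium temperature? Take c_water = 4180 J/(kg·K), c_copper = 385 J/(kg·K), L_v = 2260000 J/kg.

T_f ≈ 54.9 °C

Conservation of energy gives ΣQ = 0:
steam→water at 100 °C releases m L_v = 0.0311×2260000 = 70286; condensate cools 100→T: 0.0311×4180×(T − 100) = 130(T − 100); water warms: 1.46×4180×(T − 42.6) = 6102.8(T − 42.6); copper cup: 0.177×385×(T − 42.6) = 68.14(T − 42.6)
6300.9 T = 70286 + 13000 + 262882 = 346168
T ≈ 54.94 °C — below 100 °C, confirming all the steam condensed.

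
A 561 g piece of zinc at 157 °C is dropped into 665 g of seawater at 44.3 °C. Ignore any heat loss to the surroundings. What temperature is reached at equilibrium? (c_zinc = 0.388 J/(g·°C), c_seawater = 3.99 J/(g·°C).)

T_f ≈ 52.8 °C

|Q_zinc| = |Q_seawater|:
561×0.388×(157 − T) = 665×3.99×(T − 44.3)
217.67(157 − T) = 2653.4(T − 44.3)
2871 T = 151717  ⇒  T ≈ 52.84 °C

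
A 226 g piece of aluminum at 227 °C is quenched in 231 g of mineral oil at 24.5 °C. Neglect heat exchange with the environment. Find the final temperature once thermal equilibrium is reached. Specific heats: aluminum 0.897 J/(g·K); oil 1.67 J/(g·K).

Heat lost by the aluminum equals heat gained by the oil:
226*0.897*(227 − T) = 231*1.67*(T − 24.5)
202.72(227 − T) = 385.77(T − 24.5)
588.49 T = 55469  ⇒  T ≈ 94.26 °C

T_f ≈ 94.3 °C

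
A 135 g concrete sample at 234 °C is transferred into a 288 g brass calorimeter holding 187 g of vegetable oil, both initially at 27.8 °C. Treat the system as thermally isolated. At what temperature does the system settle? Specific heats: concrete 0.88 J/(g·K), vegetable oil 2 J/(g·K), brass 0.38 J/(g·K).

T_f ≈ 68.5 °C

T_f = Σ m_i c_i T_i / Σ m_i c_i:
T_f = (118.8·234 + 374·27.8 + 109.44·27.8) / (118.8 + 374 + 109.44)
    = 41239 / 602.24 ≈ 68.48 °C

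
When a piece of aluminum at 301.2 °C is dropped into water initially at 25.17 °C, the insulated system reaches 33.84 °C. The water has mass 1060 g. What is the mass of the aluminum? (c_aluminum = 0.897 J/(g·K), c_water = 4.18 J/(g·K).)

|Q_aluminum| = |Q_water|:
m×0.897×(301.2 − 33.84) = 1060×4.18×(33.84 − 25.17)
239.82 m = 38415  ⇒  m ≈ 160.2 g

m ≈ 160 g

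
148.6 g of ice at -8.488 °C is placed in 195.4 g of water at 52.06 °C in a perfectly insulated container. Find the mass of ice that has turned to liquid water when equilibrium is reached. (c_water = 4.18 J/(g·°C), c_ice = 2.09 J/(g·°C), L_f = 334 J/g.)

Water can give up m c ΔT = 195.4×4.18×52.06 = 42521 J before reaching 0 °C.
Of that, 148.6×2.09×8.488 = 2636.2 J goes to bring the ice to 0 °C, leaving 39885 J.
To melt every bit of ice: 148.6×334 = 49632 J.
That's not enough to melt it all — equilibrium is at 0 °C with ice remaining.
Mass melted = 39885/334 ≈ 119.4 g.

m_melted ≈ 119 g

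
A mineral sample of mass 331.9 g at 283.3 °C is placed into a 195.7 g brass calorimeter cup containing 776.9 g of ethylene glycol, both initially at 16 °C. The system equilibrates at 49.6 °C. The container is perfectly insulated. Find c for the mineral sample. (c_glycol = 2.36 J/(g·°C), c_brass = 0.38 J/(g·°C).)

Heat gained plus heat lost sum to zero:
331.9·c·(49.6 − 283.3) + 776.9·2.36·(49.6 − 16) + 195.7·0.38·(49.6 − 16) = 0
-77565 c = -64104
c = -64104/-77565 ≈ 0.8265 J/(g·°C)

c ≈ 0.826 J/(g·°C)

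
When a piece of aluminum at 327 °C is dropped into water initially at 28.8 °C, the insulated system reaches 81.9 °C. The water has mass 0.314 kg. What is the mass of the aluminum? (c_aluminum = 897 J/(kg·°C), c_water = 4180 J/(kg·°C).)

Setting the total heat transfer to zero:
m×897×(81.9 − 327) + 0.314×4180×(81.9 − 28.8) = 0
-219855 m = -69695
m = -69695/-219855 ≈ 0.317 kg

m ≈ 0.317 kg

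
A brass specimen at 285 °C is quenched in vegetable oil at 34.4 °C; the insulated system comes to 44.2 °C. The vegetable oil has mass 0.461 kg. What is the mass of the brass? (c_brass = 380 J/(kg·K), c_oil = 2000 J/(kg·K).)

|Q_brass| = |Q_oil|:
m×380×(285 − 44.2) = 0.461×2000×(44.2 − 34.4)
91504 m = 9035.6  ⇒  m ≈ 0.09875 kg

m ≈ 0.0987 kg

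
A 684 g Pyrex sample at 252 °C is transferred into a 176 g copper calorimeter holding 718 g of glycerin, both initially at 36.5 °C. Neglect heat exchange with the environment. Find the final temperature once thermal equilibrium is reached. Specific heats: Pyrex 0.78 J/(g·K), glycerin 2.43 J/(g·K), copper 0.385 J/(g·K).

T_f ≈ 85.5 °C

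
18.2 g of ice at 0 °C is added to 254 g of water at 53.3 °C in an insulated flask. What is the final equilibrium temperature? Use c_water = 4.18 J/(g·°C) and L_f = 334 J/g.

Taking heat into each body as positive, Σ m c ΔT = 0:
melt ice: 18.2×334 = 6078.8; warm the meltwater: 76.08 T; water: 1061.7(T − 53.3)
1137.8 T = 56590 − 6078.8 = 50511
T ≈ 44.39 °C. Since T > 0 °C, the all-ice-melts assumption holds.

T_f ≈ 44.4 °C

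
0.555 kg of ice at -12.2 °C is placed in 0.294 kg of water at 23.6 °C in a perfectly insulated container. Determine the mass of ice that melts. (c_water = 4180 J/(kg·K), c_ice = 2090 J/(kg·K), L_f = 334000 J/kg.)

Cooling the water to 0 °C releases 0.294×4180×23.6 = 29003 J.
Of that, 0.555×2090×12.2 = 14151 J goes to bring the ice to 0 °C, leaving 14851 J.
Melting all 0.555 kg of ice would need 0.555×334000 = 185370 J.
Since 14851 < 185370 J, not all the ice melts; equilibrium is at 0 °C.
Mass melted = 14851/334000 ≈ 0.04446 kg.

m_melted ≈ 0.0445 kg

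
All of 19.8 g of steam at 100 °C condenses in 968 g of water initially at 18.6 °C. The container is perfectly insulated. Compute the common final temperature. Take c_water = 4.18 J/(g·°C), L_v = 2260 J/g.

Let T be the final temperature. ΣQ_i = 0:
condense steam: −19.8×2260 = −44748
  condensed water 100 °C→T: 82.76(T − 100)
  water warms: 968×4.18×(T − 18.6) = 4046.2(T − 18.6)
4129 T = 44748 + 8276.4 + 75260 = 128284
T ≈ 31.07 °C — below 100 °C, confirming all the steam condensed.

T_f ≈ 31.1 °C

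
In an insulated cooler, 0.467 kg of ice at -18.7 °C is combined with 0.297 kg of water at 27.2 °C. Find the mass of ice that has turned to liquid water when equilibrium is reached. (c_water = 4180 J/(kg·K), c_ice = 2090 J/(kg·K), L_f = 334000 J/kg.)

Cooling the water to 0 °C releases 0.297·4180·27.2 = 33768 J.
Of that, 0.467·2090·18.7 = 18252 J goes to bring the ice to 0 °C, leaving 15516 J.
Fully melting the ice requires m_ice L_f = 0.467·334000 = 155978 J.
That's not enough to melt it all — equilibrium is at 0 °C with ice remaining.
Mass melted = 15516/334000 ≈ 0.04645 kg.

m_melted ≈ 0.0465 kg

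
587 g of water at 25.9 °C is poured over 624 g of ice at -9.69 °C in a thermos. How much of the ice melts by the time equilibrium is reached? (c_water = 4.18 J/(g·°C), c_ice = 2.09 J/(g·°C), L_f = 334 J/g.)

m_melted ≈ 152 g

Water can give up m c ΔT = 587×4.18×25.9 = 63550 J before reaching 0 °C.
Warming the ice to 0 °C takes 624×2.09×9.69 = 12637 J, leaving 50912 J for melting.
To melt every bit of ice: 624×334 = 208416 J.
That's not enough to melt it all — equilibrium is at 0 °C with ice remaining.
Mass melted = 50912/334 ≈ 152.4 g.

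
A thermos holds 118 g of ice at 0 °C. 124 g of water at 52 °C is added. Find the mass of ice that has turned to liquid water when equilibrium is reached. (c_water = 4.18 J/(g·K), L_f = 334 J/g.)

Cooling the water to 0 °C releases 124·4.18·52 = 26953 J.
To melt every bit of ice: 118·334 = 39412 J.
That's not enough to melt it all — equilibrium is at 0 °C with ice remaining.
Mass melted = 26953/334 ≈ 80.7 g.

m_melted ≈ 80.7 g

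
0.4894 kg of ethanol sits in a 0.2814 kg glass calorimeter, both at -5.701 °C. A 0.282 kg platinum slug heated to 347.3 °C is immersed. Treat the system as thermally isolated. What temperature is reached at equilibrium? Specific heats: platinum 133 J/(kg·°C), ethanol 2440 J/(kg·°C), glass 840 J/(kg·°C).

T_f ≈ 3.3 °C

With ΣQ=0 the equilibrium temperature is the m·c-weighted mean:
T_f = (37.51·347.3 + 1194.1·(-5.701) + 236.38·(-5.701)) / (37.51 + 1194.1 + 236.38)
    = 4870.5 / 1468 ≈ 3.32 °C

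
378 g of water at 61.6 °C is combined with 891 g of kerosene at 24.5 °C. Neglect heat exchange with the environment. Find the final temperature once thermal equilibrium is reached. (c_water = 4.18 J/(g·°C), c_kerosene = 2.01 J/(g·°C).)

T_f ≈ 41.9 °C

Set heat shed by the hot body equal to heat absorbed by the cold body:
378·4.18·(61.6 − T) = 891·2.01·(T − 24.5)
1580(61.6 − T) = 1790.9(T − 24.5)
3370.9 T = 141208  ⇒  T ≈ 41.89 °C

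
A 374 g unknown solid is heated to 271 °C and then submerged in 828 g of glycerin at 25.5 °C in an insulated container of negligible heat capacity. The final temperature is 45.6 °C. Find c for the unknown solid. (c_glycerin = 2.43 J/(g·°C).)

c ≈ 0.48 J/(g·°C)

Net heat exchanged in the isolated system is zero:
374·c·(45.6 − 271) + 828·2.43·(45.6 − 25.5) = 0
-84300 c = -40442
c = -40442/-84300 ≈ 0.4797 J/(g·°C)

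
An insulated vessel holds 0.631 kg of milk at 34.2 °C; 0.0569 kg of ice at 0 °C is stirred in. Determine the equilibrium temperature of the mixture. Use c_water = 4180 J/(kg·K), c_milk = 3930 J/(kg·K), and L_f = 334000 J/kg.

T_f ≈ 24.2 °C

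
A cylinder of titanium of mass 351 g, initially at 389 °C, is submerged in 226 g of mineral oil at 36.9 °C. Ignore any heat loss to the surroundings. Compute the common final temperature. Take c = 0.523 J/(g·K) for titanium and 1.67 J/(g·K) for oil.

T_f ≈ 152.1 °C

T_f = Σ m_i c_i T_i / Σ m_i c_i:
T_f = (183.57×389 + 377.42×36.9) / (183.57 + 377.42)
    = 85337 / 560.99 ≈ 152.12 °C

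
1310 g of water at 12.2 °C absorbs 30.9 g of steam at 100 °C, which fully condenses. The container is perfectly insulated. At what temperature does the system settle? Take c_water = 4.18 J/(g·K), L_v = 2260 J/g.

Taking heat into each body as positive, Σ m c ΔT = 0:
latent heat released on condensation: 30.9×2260 = 69834
  condensed water 100 °C→T: 129.16(T − 100)
  original water: 5475.8(T − 12.2)
5605 T = 69834 + 12916 + 66805 = 149555
T ≈ 26.68 °C (< 100 °C, so full condensation is consistent).

T_f ≈ 26.7 °C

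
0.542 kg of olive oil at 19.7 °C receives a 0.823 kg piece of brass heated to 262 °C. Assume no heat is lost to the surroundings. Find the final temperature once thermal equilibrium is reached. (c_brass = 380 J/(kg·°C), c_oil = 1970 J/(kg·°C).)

With ΣQ=0 the equilibrium temperature is the m·c-weighted mean:
T_f = (312.74*262 + 1067.7*19.7) / (312.74 + 1067.7)
    = 102972 / 1380.5 ≈ 74.59 °C

T_f ≈ 74.6 °C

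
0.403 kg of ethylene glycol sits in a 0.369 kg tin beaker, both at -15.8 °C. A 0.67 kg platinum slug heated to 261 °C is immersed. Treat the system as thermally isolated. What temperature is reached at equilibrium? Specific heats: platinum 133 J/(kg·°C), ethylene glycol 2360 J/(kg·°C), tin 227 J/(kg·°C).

Energy conservation, ΣQ = 0:
0.67·133·(T − 261) + 0.403·2360·(T − (-15.8)) + 0.369·227·(T − (-15.8)) = 0
89.11(T − 261) + 951.08(T − (-15.8)) + 83.76(T − (-15.8)) = 0
1124 T = 6907.2
T ≈ 6.15 °C

T_f ≈ 6.1 °C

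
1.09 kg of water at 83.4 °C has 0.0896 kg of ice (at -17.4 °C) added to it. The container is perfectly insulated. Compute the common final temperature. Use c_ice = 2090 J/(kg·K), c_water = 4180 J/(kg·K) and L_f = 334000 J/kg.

Taking heat into each body as positive, Σ m c ΔT = 0:
ice -17.4→0 °C: 0.0896×2090×17.4 = 3258.4
  fusion: m_ice L_f = 0.0896×334000 = 29926
  meltwater 0→T: 0.0896×4180×T = 374.53 T
  water cools: 1.09×4180×(T − 83.4) = 4556.2(T − 83.4)
4930.7 T = 379987 − 33185 = 346802
T ≈ 70.33 °C. Since T > 0 °C, the all-ice-melts assumption holds.

T_f ≈ 70.3 °C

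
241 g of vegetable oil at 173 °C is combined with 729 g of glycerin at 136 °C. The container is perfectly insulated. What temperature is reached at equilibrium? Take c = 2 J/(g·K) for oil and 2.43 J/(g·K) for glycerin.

T_f ≈ 143.9 °C

Taking heat into each body as positive, Σ m c ΔT = 0:
241*2*(T − 173) + 729*2.43*(T − 136) = 0
482(T − 173) + 1771.5(T − 136) = 0
2253.5 T = 324306
T = 324306/2253.5 ≈ 143.91 °C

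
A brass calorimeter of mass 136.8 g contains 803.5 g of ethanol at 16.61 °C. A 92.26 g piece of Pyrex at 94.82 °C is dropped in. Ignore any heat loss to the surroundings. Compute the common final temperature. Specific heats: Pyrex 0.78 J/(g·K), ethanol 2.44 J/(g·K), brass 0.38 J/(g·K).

T_f ≈ 19.3 °C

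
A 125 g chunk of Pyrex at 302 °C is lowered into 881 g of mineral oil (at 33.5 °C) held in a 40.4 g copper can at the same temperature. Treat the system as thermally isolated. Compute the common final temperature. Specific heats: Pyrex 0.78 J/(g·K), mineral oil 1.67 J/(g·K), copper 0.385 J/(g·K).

T_f = Σ m_i c_i T_i / Σ m_i c_i:
T_f = (97.5·302 + 1471.3·33.5 + 15.55·33.5) / (97.5 + 1471.3 + 15.55)
    = 79254 / 1584.3 ≈ 50.02 °C

T_f ≈ 50.0 °C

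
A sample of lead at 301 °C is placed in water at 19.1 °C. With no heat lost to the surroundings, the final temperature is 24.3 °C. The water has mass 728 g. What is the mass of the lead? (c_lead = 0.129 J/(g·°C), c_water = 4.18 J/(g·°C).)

m ≈ 443 g

Net heat exchanged in the isolated system is zero:
m×0.129×(24.3 − 301) + 728×4.18×(24.3 − 19.1) = 0
-35.69 m = -15824
m = -15824/-35.69 ≈ 443.3 g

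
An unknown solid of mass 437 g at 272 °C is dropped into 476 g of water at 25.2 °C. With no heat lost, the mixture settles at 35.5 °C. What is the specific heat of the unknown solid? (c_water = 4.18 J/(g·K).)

Heat lost by the unknown solid = heat gained by the water:
437×c×(272 − 35.5) = 476×4.18×(35.5 − 25.2)
103350 c = 20494  ⇒  c ≈ 0.1983 J/(g·K)

c ≈ 0.198 J/(g·K)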